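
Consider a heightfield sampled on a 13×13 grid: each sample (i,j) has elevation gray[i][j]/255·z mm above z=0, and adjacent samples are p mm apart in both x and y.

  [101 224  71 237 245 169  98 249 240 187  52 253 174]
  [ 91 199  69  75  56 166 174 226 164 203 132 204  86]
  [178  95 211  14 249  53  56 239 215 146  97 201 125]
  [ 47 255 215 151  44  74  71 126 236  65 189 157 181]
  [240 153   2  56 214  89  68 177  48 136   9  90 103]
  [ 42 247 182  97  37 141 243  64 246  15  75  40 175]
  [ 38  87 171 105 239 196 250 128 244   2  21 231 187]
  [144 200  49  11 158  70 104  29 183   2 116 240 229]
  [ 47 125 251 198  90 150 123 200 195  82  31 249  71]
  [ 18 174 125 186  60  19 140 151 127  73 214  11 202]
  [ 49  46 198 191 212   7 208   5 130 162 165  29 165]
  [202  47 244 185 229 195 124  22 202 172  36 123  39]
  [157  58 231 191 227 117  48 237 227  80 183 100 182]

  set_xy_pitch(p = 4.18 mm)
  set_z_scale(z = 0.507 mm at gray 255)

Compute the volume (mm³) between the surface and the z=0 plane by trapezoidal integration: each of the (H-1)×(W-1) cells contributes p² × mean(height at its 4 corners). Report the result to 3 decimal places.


671.961

height_mm = gray/255 × 0.507; cell vol = 4.18² × mean(4 corners)
unit = 4.18² × 0.507 / (4×255) = 0.00868481 mm³ per gray-sum
row 0: Σ corner-gray over 12 cells = 7838  → 68.0715
row 1: Σ corner-gray over 12 cells = 6968  → 60.5158
row 2: Σ corner-gray over 12 cells = 6849  → 59.4823
row 3: Σ corner-gray over 12 cells = 5821  → 50.5543
row 4: Σ corner-gray over 12 cells = 5418  → 47.0543
row 5: Σ corner-gray over 12 cells = 6564  → 57.0071
row 6: Σ corner-gray over 12 cells = 6270  → 54.4538
row 7: Σ corner-gray over 12 cells = 6203  → 53.8719
row 8: Σ corner-gray over 12 cells = 6286  → 54.5927
row 9: Σ corner-gray over 12 cells = 5700  → 49.5034
row 10: Σ corner-gray over 12 cells = 6319  → 54.8793
row 11: Σ corner-gray over 12 cells = 7136  → 61.9748
Σ rows: total corner-gray = 77372  → 671.9612 mm³


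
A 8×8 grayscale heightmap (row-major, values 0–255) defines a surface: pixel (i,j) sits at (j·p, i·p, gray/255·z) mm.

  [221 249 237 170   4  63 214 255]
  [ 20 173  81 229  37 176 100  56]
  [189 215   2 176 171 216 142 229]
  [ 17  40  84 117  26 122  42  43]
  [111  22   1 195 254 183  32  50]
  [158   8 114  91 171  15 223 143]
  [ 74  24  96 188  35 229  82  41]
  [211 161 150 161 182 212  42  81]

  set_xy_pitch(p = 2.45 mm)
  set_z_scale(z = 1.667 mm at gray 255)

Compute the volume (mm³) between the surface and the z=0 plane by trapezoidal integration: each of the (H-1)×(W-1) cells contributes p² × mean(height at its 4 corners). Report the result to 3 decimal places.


227.277

height_mm = gray/255 × 1.667; cell vol = 2.45² × mean(4 corners)
unit = 2.45² × 1.667 / (4×255) = 0.00980997 mm³ per gray-sum
row 0: Σ corner-gray over 7 cells = 4018  → 39.4165
row 1: Σ corner-gray over 7 cells = 3930  → 38.5532
row 2: Σ corner-gray over 7 cells = 3184  → 31.2349
row 3: Σ corner-gray over 7 cells = 2457  → 24.1031
row 4: Σ corner-gray over 7 cells = 3080  → 30.2147
row 5: Σ corner-gray over 7 cells = 2968  → 29.1160
row 6: Σ corner-gray over 7 cells = 3531  → 34.6390
Σ rows: total corner-gray = 23168  → 227.2773 mm³


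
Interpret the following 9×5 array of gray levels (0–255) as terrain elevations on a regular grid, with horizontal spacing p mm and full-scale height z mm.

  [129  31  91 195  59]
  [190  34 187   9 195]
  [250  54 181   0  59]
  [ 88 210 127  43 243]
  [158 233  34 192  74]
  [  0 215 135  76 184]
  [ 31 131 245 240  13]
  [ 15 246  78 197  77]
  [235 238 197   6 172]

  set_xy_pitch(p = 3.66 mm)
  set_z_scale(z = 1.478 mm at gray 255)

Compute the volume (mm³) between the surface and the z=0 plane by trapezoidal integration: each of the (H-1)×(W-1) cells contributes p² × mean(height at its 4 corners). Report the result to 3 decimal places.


324.796

height_mm = gray/255 × 1.478; cell vol = 3.66² × mean(4 corners)
unit = 3.66² × 1.478 / (4×255) = 0.0194105 mm³ per gray-sum
row 0: Σ corner-gray over 4 cells = 1667  → 32.3573
row 1: Σ corner-gray over 4 cells = 1624  → 31.5226
row 2: Σ corner-gray over 4 cells = 1870  → 36.2976
row 3: Σ corner-gray over 4 cells = 2241  → 43.4989
row 4: Σ corner-gray over 4 cells = 2186  → 42.4313
row 5: Σ corner-gray over 4 cells = 2312  → 44.8770
row 6: Σ corner-gray over 4 cells = 2410  → 46.7793
row 7: Σ corner-gray over 4 cells = 2423  → 47.0316
Σ rows: total corner-gray = 16733  → 324.7957 mm³


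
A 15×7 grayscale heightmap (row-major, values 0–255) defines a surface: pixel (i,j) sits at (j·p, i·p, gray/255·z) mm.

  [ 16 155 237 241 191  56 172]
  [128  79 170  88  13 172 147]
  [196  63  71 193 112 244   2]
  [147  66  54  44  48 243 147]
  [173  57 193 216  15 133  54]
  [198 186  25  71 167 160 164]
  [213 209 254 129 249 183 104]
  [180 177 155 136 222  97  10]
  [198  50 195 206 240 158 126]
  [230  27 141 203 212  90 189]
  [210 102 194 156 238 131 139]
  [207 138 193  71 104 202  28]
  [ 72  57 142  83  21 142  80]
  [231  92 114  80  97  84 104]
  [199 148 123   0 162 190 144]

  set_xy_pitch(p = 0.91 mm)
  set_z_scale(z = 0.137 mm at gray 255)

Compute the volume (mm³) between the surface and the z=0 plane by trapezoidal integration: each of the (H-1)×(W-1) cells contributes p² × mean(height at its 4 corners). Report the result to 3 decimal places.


height_mm = gray/255 × 0.137; cell vol = 0.91² × mean(4 corners)
unit = 0.91² × 0.137 / (4×255) = 0.000111225 mm³ per gray-sum
row 0: Σ corner-gray over 6 cells = 3267  → 0.3634
row 1: Σ corner-gray over 6 cells = 2883  → 0.3207
row 2: Σ corner-gray over 6 cells = 2768  → 0.3079
row 3: Σ corner-gray over 6 cells = 2659  → 0.2957
row 4: Σ corner-gray over 6 cells = 3035  → 0.3376
row 5: Σ corner-gray over 6 cells = 3945  → 0.4388
row 6: Σ corner-gray over 6 cells = 4129  → 0.4592
row 7: Σ corner-gray over 6 cells = 3786  → 0.4211
row 8: Σ corner-gray over 6 cells = 3787  → 0.4212
row 9: Σ corner-gray over 6 cells = 3756  → 0.4178
row 10: Σ corner-gray over 6 cells = 3642  → 0.4051
row 11: Σ corner-gray over 6 cells = 2693  → 0.2995
row 12: Σ corner-gray over 6 cells = 2311  → 0.2570
row 13: Σ corner-gray over 6 cells = 2858  → 0.3179
Σ rows: total corner-gray = 45519  → 5.0629 mm³

5.063


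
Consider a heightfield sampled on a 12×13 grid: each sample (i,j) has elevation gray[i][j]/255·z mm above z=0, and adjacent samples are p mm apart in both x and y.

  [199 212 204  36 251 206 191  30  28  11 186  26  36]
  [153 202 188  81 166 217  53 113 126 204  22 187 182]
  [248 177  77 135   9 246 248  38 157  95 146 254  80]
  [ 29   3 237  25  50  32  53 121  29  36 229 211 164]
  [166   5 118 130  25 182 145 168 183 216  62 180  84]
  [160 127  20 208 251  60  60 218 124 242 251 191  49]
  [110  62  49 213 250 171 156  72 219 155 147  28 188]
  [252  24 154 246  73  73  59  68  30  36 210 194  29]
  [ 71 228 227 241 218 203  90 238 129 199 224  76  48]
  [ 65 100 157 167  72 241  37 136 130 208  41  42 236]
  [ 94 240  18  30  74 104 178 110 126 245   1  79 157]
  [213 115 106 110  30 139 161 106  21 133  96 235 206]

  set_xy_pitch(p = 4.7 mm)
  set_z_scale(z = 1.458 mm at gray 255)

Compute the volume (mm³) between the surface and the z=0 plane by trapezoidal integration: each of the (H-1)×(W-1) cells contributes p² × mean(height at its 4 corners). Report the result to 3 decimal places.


2196.848

height_mm = gray/255 × 1.458; cell vol = 4.7² × mean(4 corners)
unit = 4.7² × 1.458 / (4×255) = 0.0315757 mm³ per gray-sum
row 0: Σ corner-gray over 12 cells = 6450  → 203.6633
row 1: Σ corner-gray over 12 cells = 6945  → 219.2933
row 2: Σ corner-gray over 12 cells = 5737  → 181.1498
row 3: Σ corner-gray over 12 cells = 5323  → 168.0775
row 4: Σ corner-gray over 12 cells = 6791  → 214.4306
row 5: Σ corner-gray over 12 cells = 7055  → 222.7666
row 6: Σ corner-gray over 12 cells = 5957  → 188.0965
row 7: Σ corner-gray over 12 cells = 6880  → 217.2409
row 8: Σ corner-gray over 12 cells = 7228  → 228.2292
row 9: Σ corner-gray over 12 cells = 5624  → 177.5818
row 10: Σ corner-gray over 12 cells = 5584  → 176.3187
Σ rows: total corner-gray = 69574  → 2196.8482 mm³


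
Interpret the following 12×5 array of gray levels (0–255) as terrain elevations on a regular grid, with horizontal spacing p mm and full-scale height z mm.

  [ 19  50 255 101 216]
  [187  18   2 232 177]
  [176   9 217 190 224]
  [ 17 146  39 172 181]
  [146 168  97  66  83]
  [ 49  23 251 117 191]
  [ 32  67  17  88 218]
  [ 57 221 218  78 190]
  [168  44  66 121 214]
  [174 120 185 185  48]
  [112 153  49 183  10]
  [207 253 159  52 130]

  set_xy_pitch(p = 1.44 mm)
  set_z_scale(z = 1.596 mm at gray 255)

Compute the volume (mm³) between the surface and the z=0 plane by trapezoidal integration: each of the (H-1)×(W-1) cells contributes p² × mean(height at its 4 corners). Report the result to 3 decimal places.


height_mm = gray/255 × 1.596; cell vol = 1.44² × mean(4 corners)
unit = 1.44² × 1.596 / (4×255) = 0.00324457 mm³ per gray-sum
row 0: Σ corner-gray over 4 cells = 1915  → 6.2134
row 1: Σ corner-gray over 4 cells = 2100  → 6.8136
row 2: Σ corner-gray over 4 cells = 2144  → 6.9564
row 3: Σ corner-gray over 4 cells = 1803  → 5.8500
row 4: Σ corner-gray over 4 cells = 1913  → 6.2069
row 5: Σ corner-gray over 4 cells = 1616  → 5.2432
row 6: Σ corner-gray over 4 cells = 1875  → 6.0836
row 7: Σ corner-gray over 4 cells = 2125  → 6.8947
row 8: Σ corner-gray over 4 cells = 2046  → 6.6384
row 9: Σ corner-gray over 4 cells = 2094  → 6.7941
row 10: Σ corner-gray over 4 cells = 2157  → 6.9985
Σ rows: total corner-gray = 21788  → 70.6928 mm³

70.693


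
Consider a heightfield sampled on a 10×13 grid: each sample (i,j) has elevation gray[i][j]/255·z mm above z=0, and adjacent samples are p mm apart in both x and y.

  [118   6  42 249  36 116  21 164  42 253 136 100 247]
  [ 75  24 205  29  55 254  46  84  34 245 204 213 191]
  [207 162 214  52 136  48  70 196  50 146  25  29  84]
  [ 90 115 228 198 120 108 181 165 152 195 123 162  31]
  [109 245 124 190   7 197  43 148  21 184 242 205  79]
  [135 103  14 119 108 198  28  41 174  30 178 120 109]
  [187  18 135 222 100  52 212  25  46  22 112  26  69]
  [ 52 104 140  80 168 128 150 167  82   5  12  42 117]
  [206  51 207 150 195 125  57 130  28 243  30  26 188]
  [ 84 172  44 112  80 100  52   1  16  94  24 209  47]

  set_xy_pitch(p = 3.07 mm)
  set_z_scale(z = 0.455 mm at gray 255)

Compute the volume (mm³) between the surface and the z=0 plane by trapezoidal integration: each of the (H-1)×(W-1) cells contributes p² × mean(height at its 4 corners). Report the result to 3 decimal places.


208.531

height_mm = gray/255 × 0.455; cell vol = 3.07² × mean(4 corners)
unit = 3.07² × 0.455 / (4×255) = 0.00420424 mm³ per gray-sum
row 0: Σ corner-gray over 12 cells = 5747  → 24.1618
row 1: Σ corner-gray over 12 cells = 5599  → 23.5396
row 2: Σ corner-gray over 12 cells = 6162  → 25.9066
row 3: Σ corner-gray over 12 cells = 7015  → 29.4928
row 4: Σ corner-gray over 12 cells = 5870  → 24.6789
row 5: Σ corner-gray over 12 cells = 4666  → 19.6170
row 6: Σ corner-gray over 12 cells = 4521  → 19.0074
row 7: Σ corner-gray over 12 cells = 5203  → 21.8747
row 8: Σ corner-gray over 12 cells = 4817  → 20.2518
Σ rows: total corner-gray = 49600  → 208.5305 mm³


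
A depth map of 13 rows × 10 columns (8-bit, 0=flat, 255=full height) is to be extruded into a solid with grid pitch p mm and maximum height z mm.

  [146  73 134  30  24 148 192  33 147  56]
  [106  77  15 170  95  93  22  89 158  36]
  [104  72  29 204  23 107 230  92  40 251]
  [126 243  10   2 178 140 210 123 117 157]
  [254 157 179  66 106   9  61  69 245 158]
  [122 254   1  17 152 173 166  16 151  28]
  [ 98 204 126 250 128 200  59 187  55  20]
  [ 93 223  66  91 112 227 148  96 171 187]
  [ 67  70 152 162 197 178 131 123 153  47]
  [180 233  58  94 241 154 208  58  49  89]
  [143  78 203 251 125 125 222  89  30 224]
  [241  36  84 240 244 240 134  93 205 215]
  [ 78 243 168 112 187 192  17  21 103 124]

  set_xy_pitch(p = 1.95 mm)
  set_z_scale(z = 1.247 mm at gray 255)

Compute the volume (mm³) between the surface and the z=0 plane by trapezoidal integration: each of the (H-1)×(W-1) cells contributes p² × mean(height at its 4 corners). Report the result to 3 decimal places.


height_mm = gray/255 × 1.247; cell vol = 1.95² × mean(4 corners)
unit = 1.95² × 1.247 / (4×255) = 0.00464874 mm³ per gray-sum
row 0: Σ corner-gray over 9 cells = 3344  → 15.5454
row 1: Σ corner-gray over 9 cells = 3529  → 16.4054
row 2: Σ corner-gray over 9 cells = 4278  → 19.8873
row 3: Σ corner-gray over 9 cells = 4525  → 21.0356
row 4: Σ corner-gray over 9 cells = 4206  → 19.5526
row 5: Σ corner-gray over 9 cells = 4546  → 21.1332
row 6: Σ corner-gray over 9 cells = 5084  → 23.6342
row 7: Σ corner-gray over 9 cells = 4994  → 23.2158
row 8: Σ corner-gray over 9 cells = 4905  → 22.8021
row 9: Σ corner-gray over 9 cells = 5072  → 23.5784
row 10: Σ corner-gray over 9 cells = 5621  → 26.1306
row 11: Σ corner-gray over 9 cells = 5296  → 24.6197
Σ rows: total corner-gray = 55400  → 257.5403 mm³

257.540


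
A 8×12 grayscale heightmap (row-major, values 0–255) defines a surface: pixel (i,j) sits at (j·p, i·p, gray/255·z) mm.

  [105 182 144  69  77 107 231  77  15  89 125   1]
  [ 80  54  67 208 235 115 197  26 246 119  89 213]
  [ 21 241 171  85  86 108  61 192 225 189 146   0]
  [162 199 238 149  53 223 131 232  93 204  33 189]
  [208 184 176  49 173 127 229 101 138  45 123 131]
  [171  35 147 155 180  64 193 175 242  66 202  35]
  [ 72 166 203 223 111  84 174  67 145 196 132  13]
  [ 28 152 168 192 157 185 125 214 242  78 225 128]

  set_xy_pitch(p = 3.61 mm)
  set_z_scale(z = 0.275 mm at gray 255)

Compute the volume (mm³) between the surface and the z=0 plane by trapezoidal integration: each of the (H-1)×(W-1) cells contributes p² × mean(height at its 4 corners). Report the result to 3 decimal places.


height_mm = gray/255 × 0.275; cell vol = 3.61² × mean(4 corners)
unit = 3.61² × 0.275 / (4×255) = 0.00351356 mm³ per gray-sum
row 0: Σ corner-gray over 11 cells = 5343  → 18.7729
row 1: Σ corner-gray over 11 cells = 6034  → 21.2008
row 2: Σ corner-gray over 11 cells = 6490  → 22.8030
row 3: Σ corner-gray over 11 cells = 6490  → 22.8030
row 4: Σ corner-gray over 11 cells = 6153  → 21.6189
row 5: Σ corner-gray over 11 cells = 6211  → 21.8227
row 6: Σ corner-gray over 11 cells = 6719  → 23.6076
Σ rows: total corner-gray = 43440  → 152.6289 mm³

152.629


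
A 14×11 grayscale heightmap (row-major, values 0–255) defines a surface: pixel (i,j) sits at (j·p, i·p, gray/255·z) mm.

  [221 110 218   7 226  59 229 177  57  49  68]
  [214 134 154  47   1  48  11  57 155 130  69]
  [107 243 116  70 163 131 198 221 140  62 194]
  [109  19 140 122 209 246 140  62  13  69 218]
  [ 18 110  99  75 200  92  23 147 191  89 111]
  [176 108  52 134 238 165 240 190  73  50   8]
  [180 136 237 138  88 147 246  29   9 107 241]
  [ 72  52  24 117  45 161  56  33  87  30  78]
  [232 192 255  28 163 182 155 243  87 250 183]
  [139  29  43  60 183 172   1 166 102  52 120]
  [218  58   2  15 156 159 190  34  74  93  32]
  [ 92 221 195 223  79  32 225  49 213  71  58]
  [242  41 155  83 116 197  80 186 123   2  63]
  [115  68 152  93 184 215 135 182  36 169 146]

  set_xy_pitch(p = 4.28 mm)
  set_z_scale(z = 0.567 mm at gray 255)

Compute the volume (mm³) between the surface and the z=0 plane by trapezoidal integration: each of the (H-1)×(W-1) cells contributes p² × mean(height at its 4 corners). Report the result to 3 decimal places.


height_mm = gray/255 × 0.567; cell vol = 4.28² × mean(4 corners)
unit = 4.28² × 0.567 / (4×255) = 0.0101829 mm³ per gray-sum
row 0: Σ corner-gray over 10 cells = 4310  → 43.8882
row 1: Σ corner-gray over 10 cells = 4746  → 48.3279
row 2: Σ corner-gray over 10 cells = 5356  → 54.5395
row 3: Σ corner-gray over 10 cells = 4548  → 46.3117
row 4: Σ corner-gray over 10 cells = 4865  → 49.5397
row 5: Σ corner-gray over 10 cells = 5379  → 54.7737
row 6: Σ corner-gray over 10 cells = 4055  → 41.2916
row 7: Σ corner-gray over 10 cells = 4885  → 49.7433
row 8: Σ corner-gray over 10 cells = 5400  → 54.9875
row 9: Σ corner-gray over 10 cells = 3687  → 37.5443
row 10: Σ corner-gray over 10 cells = 4578  → 46.6172
row 11: Σ corner-gray over 10 cells = 5037  → 51.2911
row 12: Σ corner-gray over 10 cells = 5000  → 50.9144
Σ rows: total corner-gray = 61846  → 629.7701 mm³

629.770


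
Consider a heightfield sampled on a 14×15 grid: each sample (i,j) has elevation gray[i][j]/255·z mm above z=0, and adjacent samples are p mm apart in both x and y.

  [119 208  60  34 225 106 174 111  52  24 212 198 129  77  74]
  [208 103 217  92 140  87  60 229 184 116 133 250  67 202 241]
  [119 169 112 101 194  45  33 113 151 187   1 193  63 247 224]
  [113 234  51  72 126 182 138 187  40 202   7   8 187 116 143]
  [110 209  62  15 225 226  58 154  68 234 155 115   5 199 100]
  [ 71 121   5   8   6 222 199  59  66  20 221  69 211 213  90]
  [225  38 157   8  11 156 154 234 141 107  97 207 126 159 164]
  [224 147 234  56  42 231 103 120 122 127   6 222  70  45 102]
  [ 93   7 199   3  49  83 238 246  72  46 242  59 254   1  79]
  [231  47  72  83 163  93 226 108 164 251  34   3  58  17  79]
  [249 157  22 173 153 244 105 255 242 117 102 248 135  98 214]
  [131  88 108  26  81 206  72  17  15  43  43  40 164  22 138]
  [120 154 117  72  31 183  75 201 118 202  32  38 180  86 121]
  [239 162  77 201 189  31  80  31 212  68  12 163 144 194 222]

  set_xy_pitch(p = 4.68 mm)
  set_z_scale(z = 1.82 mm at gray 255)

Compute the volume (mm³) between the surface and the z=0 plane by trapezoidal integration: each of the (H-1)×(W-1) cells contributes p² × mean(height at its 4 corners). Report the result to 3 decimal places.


3459.741

height_mm = gray/255 × 1.82; cell vol = 4.68² × mean(4 corners)
unit = 4.68² × 1.82 / (4×255) = 0.0390808 mm³ per gray-sum
row 0: Σ corner-gray over 14 cells = 7622  → 297.8735
row 1: Σ corner-gray over 14 cells = 7770  → 303.6575
row 2: Σ corner-gray over 14 cells = 6917  → 270.3216
row 3: Σ corner-gray over 14 cells = 7016  → 274.1906
row 4: Σ corner-gray over 14 cells = 6661  → 260.3169
row 5: Σ corner-gray over 14 cells = 6580  → 257.1514
row 6: Σ corner-gray over 14 cells = 6955  → 271.8066
row 7: Σ corner-gray over 14 cells = 6546  → 255.8226
row 8: Σ corner-gray over 14 cells = 6118  → 239.0960
row 9: Σ corner-gray over 14 cells = 7513  → 293.6137
row 10: Σ corner-gray over 14 cells = 6684  → 261.2158
row 11: Σ corner-gray over 14 cells = 5338  → 208.6131
row 12: Σ corner-gray over 14 cells = 6808  → 266.0618
Σ rows: total corner-gray = 88528  → 3459.7409 mm³


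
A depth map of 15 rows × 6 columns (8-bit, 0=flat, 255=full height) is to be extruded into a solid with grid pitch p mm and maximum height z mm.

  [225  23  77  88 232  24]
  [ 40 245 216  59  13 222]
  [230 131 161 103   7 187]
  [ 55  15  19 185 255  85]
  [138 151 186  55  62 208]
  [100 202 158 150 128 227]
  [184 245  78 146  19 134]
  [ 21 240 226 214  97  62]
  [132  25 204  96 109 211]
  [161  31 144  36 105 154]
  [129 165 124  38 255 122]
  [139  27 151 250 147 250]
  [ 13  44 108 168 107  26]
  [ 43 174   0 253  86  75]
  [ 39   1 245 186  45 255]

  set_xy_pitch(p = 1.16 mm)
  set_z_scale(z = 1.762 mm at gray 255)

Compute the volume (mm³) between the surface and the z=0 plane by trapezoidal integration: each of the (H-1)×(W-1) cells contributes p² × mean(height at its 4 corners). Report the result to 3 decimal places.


height_mm = gray/255 × 1.762; cell vol = 1.16² × mean(4 corners)
unit = 1.16² × 1.762 / (4×255) = 0.00232446 mm³ per gray-sum
row 0: Σ corner-gray over 5 cells = 2417  → 5.6182
row 1: Σ corner-gray over 5 cells = 2549  → 5.9250
row 2: Σ corner-gray over 5 cells = 2309  → 5.3672
row 3: Σ corner-gray over 5 cells = 2342  → 5.4439
row 4: Σ corner-gray over 5 cells = 2857  → 6.6410
row 5: Σ corner-gray over 5 cells = 2897  → 6.7340
row 6: Σ corner-gray over 5 cells = 2931  → 6.8130
row 7: Σ corner-gray over 5 cells = 2848  → 6.6201
row 8: Σ corner-gray over 5 cells = 2158  → 5.0162
row 9: Σ corner-gray over 5 cells = 2362  → 5.4904
row 10: Σ corner-gray over 5 cells = 2954  → 6.8664
row 11: Σ corner-gray over 5 cells = 2432  → 5.6531
row 12: Σ corner-gray over 5 cells = 2037  → 4.7349
row 13: Σ corner-gray over 5 cells = 2392  → 5.5601
Σ rows: total corner-gray = 35485  → 82.4834 mm³

82.483


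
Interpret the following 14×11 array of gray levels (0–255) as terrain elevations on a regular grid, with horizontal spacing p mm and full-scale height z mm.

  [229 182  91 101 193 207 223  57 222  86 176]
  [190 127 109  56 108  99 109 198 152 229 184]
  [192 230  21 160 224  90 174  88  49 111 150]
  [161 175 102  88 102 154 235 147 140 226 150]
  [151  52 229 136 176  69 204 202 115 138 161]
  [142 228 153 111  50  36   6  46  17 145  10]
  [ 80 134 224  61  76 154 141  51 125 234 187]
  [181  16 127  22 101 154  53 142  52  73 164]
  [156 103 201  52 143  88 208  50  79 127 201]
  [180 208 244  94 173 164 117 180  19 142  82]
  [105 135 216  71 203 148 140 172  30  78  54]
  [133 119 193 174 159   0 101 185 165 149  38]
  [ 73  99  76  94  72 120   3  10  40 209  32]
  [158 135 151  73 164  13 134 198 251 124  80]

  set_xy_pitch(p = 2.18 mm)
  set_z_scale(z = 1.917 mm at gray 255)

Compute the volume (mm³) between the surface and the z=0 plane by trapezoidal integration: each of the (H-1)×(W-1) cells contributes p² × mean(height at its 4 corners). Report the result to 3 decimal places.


584.161

height_mm = gray/255 × 1.917; cell vol = 2.18² × mean(4 corners)
unit = 2.18² × 1.917 / (4×255) = 0.00893172 mm³ per gray-sum
row 0: Σ corner-gray over 10 cells = 5877  → 52.4917
row 1: Σ corner-gray over 10 cells = 5384  → 48.0884
row 2: Σ corner-gray over 10 cells = 5685  → 50.7768
row 3: Σ corner-gray over 10 cells = 6003  → 53.6171
row 4: Σ corner-gray over 10 cells = 4690  → 41.8898
row 5: Σ corner-gray over 10 cells = 4403  → 39.3263
row 6: Σ corner-gray over 10 cells = 4492  → 40.1213
row 7: Σ corner-gray over 10 cells = 4284  → 38.2635
row 8: Σ corner-gray over 10 cells = 5403  → 48.2581
row 9: Σ corner-gray over 10 cells = 5489  → 49.0262
row 10: Σ corner-gray over 10 cells = 5206  → 46.4985
row 11: Σ corner-gray over 10 cells = 4212  → 37.6204
row 12: Σ corner-gray over 10 cells = 4275  → 38.1831
Σ rows: total corner-gray = 65403  → 584.1611 mm³


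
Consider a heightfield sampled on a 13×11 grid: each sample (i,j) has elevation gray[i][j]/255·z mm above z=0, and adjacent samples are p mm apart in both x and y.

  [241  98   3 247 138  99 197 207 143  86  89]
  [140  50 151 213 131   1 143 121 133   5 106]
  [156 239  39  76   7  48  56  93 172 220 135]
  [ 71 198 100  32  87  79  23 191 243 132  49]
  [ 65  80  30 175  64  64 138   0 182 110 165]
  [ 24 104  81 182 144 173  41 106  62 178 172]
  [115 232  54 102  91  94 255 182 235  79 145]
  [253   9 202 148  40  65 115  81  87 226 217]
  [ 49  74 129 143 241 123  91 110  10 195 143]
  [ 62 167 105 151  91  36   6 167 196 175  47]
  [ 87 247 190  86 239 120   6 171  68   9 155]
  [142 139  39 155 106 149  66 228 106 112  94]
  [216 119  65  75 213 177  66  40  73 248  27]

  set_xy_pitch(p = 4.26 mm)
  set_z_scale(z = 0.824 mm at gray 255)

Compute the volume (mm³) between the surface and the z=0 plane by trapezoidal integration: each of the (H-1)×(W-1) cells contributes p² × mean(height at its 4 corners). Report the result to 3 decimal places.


834.251

height_mm = gray/255 × 0.824; cell vol = 4.26² × mean(4 corners)
unit = 4.26² × 0.824 / (4×255) = 0.0146604 mm³ per gray-sum
row 0: Σ corner-gray over 10 cells = 4908  → 71.9533
row 1: Σ corner-gray over 10 cells = 4333  → 63.5236
row 2: Σ corner-gray over 10 cells = 4481  → 65.6933
row 3: Σ corner-gray over 10 cells = 4206  → 61.6617
row 4: Σ corner-gray over 10 cells = 4254  → 62.3654
row 5: Σ corner-gray over 10 cells = 5246  → 76.9085
row 6: Σ corner-gray over 10 cells = 5324  → 78.0520
row 7: Σ corner-gray over 10 cells = 4840  → 70.9564
row 8: Σ corner-gray over 10 cells = 4721  → 69.2118
row 9: Σ corner-gray over 10 cells = 4811  → 70.5313
row 10: Σ corner-gray over 10 cells = 4950  → 72.5690
row 11: Σ corner-gray over 10 cells = 4831  → 70.8245
Σ rows: total corner-gray = 56905  → 834.2509 mm³


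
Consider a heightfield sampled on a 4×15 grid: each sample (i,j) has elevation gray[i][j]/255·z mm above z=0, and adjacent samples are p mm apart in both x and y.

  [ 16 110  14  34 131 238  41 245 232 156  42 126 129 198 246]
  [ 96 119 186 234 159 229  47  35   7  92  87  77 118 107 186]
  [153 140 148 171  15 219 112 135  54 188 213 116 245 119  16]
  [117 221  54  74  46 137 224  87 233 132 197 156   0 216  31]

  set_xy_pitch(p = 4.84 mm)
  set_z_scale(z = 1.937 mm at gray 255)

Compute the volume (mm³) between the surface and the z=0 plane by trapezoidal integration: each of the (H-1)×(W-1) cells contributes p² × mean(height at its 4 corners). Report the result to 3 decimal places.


height_mm = gray/255 × 1.937; cell vol = 4.84² × mean(4 corners)
unit = 4.84² × 1.937 / (4×255) = 0.0444857 mm³ per gray-sum
row 0: Σ corner-gray over 14 cells = 6930  → 308.2857
row 1: Σ corner-gray over 14 cells = 7195  → 320.0744
row 2: Σ corner-gray over 14 cells = 7621  → 339.0253
Σ rows: total corner-gray = 21746  → 967.3855 mm³

967.385


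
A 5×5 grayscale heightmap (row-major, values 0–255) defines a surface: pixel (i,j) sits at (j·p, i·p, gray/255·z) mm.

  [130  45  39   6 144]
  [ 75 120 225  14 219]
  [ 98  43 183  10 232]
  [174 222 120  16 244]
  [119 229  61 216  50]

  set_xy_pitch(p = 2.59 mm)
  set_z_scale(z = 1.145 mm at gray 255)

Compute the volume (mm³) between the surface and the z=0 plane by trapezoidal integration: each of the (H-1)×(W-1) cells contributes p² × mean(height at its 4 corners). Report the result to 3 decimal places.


height_mm = gray/255 × 1.145; cell vol = 2.59² × mean(4 corners)
unit = 2.59² × 1.145 / (4×255) = 0.00753017 mm³ per gray-sum
row 0: Σ corner-gray over 4 cells = 1466  → 11.0392
row 1: Σ corner-gray over 4 cells = 1814  → 13.6597
row 2: Σ corner-gray over 4 cells = 1936  → 14.5784
row 3: Σ corner-gray over 4 cells = 2315  → 17.4323
Σ rows: total corner-gray = 7531  → 56.7097 mm³

56.710


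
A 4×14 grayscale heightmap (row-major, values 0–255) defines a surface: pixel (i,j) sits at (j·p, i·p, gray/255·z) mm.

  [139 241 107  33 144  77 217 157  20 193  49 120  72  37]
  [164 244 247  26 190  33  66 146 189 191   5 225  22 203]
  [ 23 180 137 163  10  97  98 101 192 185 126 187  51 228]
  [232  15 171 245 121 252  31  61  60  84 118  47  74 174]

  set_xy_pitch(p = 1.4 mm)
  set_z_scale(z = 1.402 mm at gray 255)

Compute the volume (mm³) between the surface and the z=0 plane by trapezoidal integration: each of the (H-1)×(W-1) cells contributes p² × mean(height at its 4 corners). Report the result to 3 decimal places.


53.019

height_mm = gray/255 × 1.402; cell vol = 1.4² × mean(4 corners)
unit = 1.4² × 1.402 / (4×255) = 0.00269404 mm³ per gray-sum
row 0: Σ corner-gray over 13 cells = 6571  → 17.7025
row 1: Σ corner-gray over 13 cells = 6840  → 18.4272
row 2: Σ corner-gray over 13 cells = 6269  → 16.8889
Σ rows: total corner-gray = 19680  → 53.0187 mm³


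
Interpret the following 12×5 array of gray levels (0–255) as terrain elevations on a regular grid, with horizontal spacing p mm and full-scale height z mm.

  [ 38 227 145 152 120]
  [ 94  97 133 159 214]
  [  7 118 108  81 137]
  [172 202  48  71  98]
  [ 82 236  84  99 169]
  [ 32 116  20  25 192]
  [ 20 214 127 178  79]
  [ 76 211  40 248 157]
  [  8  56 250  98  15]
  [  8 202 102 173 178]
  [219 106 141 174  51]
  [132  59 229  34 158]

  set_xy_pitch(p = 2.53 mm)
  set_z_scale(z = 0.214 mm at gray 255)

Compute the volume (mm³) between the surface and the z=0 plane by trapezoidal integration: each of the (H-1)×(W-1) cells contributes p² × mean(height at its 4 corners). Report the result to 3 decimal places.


height_mm = gray/255 × 0.214; cell vol = 2.53² × mean(4 corners)
unit = 2.53² × 0.214 / (4×255) = 0.00134293 mm³ per gray-sum
row 0: Σ corner-gray over 4 cells = 2292  → 3.0780
row 1: Σ corner-gray over 4 cells = 1844  → 2.4764
row 2: Σ corner-gray over 4 cells = 1670  → 2.2427
row 3: Σ corner-gray over 4 cells = 2001  → 2.6872
row 4: Σ corner-gray over 4 cells = 1635  → 2.1957
row 5: Σ corner-gray over 4 cells = 1683  → 2.2602
row 6: Σ corner-gray over 4 cells = 2368  → 3.1801
row 7: Σ corner-gray over 4 cells = 2062  → 2.7691
row 8: Σ corner-gray over 4 cells = 1971  → 2.6469
row 9: Σ corner-gray over 4 cells = 2252  → 3.0243
row 10: Σ corner-gray over 4 cells = 2046  → 2.7476
Σ rows: total corner-gray = 21824  → 29.3082 mm³

29.308


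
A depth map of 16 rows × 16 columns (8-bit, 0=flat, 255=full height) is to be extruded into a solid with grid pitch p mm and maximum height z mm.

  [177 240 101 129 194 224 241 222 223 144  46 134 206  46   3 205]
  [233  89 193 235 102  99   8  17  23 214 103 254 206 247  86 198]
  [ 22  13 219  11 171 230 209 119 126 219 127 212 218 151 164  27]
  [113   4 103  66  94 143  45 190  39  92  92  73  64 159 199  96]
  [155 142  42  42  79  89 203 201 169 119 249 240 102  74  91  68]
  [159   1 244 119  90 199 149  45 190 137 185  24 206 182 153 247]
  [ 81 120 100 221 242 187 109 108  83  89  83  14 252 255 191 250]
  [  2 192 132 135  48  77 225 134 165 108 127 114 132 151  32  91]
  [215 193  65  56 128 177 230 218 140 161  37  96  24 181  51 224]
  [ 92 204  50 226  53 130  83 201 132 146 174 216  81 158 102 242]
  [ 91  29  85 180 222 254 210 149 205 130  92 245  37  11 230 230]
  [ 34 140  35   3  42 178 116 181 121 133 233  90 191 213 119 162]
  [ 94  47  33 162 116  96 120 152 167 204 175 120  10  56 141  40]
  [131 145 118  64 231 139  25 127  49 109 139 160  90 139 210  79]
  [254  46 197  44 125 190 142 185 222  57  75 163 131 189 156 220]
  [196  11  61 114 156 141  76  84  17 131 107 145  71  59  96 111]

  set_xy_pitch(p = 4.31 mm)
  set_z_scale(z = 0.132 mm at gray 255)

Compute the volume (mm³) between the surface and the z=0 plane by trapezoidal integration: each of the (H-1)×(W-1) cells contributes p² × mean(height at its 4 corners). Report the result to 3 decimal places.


285.411

height_mm = gray/255 × 0.132; cell vol = 4.31² × mean(4 corners)
unit = 4.31² × 0.132 / (4×255) = 0.00240397 mm³ per gray-sum
row 0: Σ corner-gray over 15 cells = 8871  → 21.3256
row 1: Σ corner-gray over 15 cells = 8610  → 20.6981
row 2: Σ corner-gray over 15 cells = 7362  → 17.6980
row 3: Σ corner-gray over 15 cells = 6842  → 16.4479
row 4: Σ corner-gray over 15 cells = 8161  → 19.6188
row 5: Σ corner-gray over 15 cells = 8693  → 20.8977
row 6: Σ corner-gray over 15 cells = 8076  → 19.4144
row 7: Σ corner-gray over 15 cells = 7590  → 18.2461
row 8: Σ corner-gray over 15 cells = 8199  → 19.7101
row 9: Σ corner-gray over 15 cells = 8725  → 20.9746
row 10: Σ corner-gray over 15 cells = 8265  → 19.8688
row 11: Σ corner-gray over 15 cells = 7118  → 17.1114
row 12: Σ corner-gray over 15 cells = 7032  → 16.9047
row 13: Σ corner-gray over 15 cells = 8018  → 19.2750
row 14: Σ corner-gray over 15 cells = 7163  → 17.2196
Σ rows: total corner-gray = 118725  → 285.4108 mm³


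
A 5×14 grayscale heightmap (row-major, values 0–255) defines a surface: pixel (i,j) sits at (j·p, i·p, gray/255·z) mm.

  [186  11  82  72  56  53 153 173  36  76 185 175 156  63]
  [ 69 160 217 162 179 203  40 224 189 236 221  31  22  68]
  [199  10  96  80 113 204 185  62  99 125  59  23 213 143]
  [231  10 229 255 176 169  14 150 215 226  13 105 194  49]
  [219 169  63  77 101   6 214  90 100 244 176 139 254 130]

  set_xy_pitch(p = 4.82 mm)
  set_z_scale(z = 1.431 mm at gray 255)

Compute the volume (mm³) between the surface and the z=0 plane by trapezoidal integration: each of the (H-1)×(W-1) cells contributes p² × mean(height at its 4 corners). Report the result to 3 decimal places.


895.479

height_mm = gray/255 × 1.431; cell vol = 4.82² × mean(4 corners)
unit = 4.82² × 1.431 / (4×255) = 0.0325937 mm³ per gray-sum
row 0: Σ corner-gray over 13 cells = 6610  → 215.4443
row 1: Σ corner-gray over 13 cells = 6785  → 221.1482
row 2: Σ corner-gray over 13 cells = 6672  → 217.4651
row 3: Σ corner-gray over 13 cells = 7407  → 241.4215
Σ rows: total corner-gray = 27474  → 895.4791 mm³


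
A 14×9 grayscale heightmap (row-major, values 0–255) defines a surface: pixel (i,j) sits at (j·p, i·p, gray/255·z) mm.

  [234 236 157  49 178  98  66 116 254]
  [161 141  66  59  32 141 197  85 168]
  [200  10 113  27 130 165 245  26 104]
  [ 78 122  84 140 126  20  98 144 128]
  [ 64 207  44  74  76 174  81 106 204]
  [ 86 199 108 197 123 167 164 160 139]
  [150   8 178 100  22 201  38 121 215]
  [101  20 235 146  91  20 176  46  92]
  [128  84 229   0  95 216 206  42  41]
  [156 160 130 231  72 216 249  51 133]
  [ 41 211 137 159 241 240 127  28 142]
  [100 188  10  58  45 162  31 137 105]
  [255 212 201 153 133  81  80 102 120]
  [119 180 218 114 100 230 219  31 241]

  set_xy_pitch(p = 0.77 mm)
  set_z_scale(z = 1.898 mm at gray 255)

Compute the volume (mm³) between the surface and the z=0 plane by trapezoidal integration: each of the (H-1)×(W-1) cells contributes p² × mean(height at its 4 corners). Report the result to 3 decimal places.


57.076

height_mm = gray/255 × 1.898; cell vol = 0.77² × mean(4 corners)
unit = 0.77² × 1.898 / (4×255) = 0.00110326 mm³ per gray-sum
row 0: Σ corner-gray over 8 cells = 4059  → 4.4781
row 1: Σ corner-gray over 8 cells = 3507  → 3.8691
row 2: Σ corner-gray over 8 cells = 3410  → 3.7621
row 3: Σ corner-gray over 8 cells = 3466  → 3.8239
row 4: Σ corner-gray over 8 cells = 4253  → 4.6922
row 5: Σ corner-gray over 8 cells = 4162  → 4.5918
row 6: Σ corner-gray over 8 cells = 3362  → 3.7092
row 7: Σ corner-gray over 8 cells = 3574  → 3.9430
row 8: Σ corner-gray over 8 cells = 4420  → 4.8764
row 9: Σ corner-gray over 8 cells = 4976  → 5.4898
row 10: Σ corner-gray over 8 cells = 3936  → 4.3424
row 11: Σ corner-gray over 8 cells = 3766  → 4.1549
row 12: Σ corner-gray over 8 cells = 4843  → 5.3431
Σ rows: total corner-gray = 51734  → 57.0760 mm³


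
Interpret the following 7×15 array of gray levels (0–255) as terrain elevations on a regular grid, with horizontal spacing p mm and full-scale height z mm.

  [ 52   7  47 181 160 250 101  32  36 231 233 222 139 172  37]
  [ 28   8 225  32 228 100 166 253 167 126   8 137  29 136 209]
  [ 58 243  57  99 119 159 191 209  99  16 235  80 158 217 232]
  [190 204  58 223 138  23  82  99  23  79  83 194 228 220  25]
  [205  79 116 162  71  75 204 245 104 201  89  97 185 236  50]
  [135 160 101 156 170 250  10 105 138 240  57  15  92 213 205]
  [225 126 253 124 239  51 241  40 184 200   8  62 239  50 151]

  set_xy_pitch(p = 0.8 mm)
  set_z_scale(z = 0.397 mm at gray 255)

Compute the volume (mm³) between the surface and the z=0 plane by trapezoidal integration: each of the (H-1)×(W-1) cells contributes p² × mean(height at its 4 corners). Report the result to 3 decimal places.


11.280

height_mm = gray/255 × 0.397; cell vol = 0.8² × mean(4 corners)
unit = 0.8² × 0.397 / (4×255) = 0.000249098 mm³ per gray-sum
row 0: Σ corner-gray over 14 cells = 7178  → 1.7880
row 1: Σ corner-gray over 14 cells = 7521  → 1.8735
row 2: Σ corner-gray over 14 cells = 7577  → 1.8874
row 3: Σ corner-gray over 14 cells = 7506  → 1.8697
row 4: Σ corner-gray over 14 cells = 7737  → 1.9273
row 5: Σ corner-gray over 14 cells = 7764  → 1.9340
Σ rows: total corner-gray = 45283  → 11.2799 mm³


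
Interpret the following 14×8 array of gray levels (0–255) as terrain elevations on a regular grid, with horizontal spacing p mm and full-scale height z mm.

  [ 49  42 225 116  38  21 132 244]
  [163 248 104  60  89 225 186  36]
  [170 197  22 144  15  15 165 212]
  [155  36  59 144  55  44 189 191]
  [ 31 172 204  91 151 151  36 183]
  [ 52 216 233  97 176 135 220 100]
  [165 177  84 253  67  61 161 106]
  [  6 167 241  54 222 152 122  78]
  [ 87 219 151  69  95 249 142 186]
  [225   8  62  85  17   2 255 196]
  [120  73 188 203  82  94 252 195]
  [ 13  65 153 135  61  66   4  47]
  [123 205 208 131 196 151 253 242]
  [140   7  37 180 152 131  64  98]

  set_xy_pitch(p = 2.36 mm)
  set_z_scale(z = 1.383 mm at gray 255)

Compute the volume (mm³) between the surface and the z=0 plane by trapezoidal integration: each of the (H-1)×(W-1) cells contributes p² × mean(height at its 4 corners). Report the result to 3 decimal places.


height_mm = gray/255 × 1.383; cell vol = 2.36² × mean(4 corners)
unit = 2.36² × 1.383 / (4×255) = 0.00755172 mm³ per gray-sum
row 0: Σ corner-gray over 7 cells = 3464  → 26.1592
row 1: Σ corner-gray over 7 cells = 3521  → 26.5896
row 2: Σ corner-gray over 7 cells = 2898  → 21.8849
row 3: Σ corner-gray over 7 cells = 3224  → 24.3468
row 4: Σ corner-gray over 7 cells = 4130  → 31.1886
row 5: Σ corner-gray over 7 cells = 4183  → 31.5889
row 6: Σ corner-gray over 7 cells = 3877  → 29.2780
row 7: Σ corner-gray over 7 cells = 4123  → 31.1358
row 8: Σ corner-gray over 7 cells = 3402  → 25.6910
row 9: Σ corner-gray over 7 cells = 3378  → 25.5097
row 10: Σ corner-gray over 7 cells = 3127  → 23.6142
row 11: Σ corner-gray over 7 cells = 3681  → 27.7979
row 12: Σ corner-gray over 7 cells = 4033  → 30.4561
Σ rows: total corner-gray = 47041  → 355.2406 mm³

355.241


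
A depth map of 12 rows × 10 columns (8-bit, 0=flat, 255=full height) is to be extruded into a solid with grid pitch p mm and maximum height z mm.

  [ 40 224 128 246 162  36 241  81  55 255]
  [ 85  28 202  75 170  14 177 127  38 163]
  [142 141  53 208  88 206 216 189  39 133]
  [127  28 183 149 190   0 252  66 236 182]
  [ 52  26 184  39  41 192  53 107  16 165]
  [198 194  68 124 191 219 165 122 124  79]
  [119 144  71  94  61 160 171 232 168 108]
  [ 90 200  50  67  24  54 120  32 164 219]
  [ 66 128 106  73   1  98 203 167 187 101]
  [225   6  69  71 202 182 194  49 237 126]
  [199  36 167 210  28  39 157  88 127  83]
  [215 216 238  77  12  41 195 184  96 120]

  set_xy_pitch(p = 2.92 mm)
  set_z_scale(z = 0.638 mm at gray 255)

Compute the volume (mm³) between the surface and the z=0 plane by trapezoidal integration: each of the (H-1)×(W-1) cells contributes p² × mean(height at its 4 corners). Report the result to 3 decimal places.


259.865

height_mm = gray/255 × 0.638; cell vol = 2.92² × mean(4 corners)
unit = 2.92² × 0.638 / (4×255) = 0.00533318 mm³ per gray-sum
row 0: Σ corner-gray over 9 cells = 4551  → 24.2713
row 1: Σ corner-gray over 9 cells = 4465  → 23.8126
row 2: Σ corner-gray over 9 cells = 5072  → 27.0499
row 3: Σ corner-gray over 9 cells = 4050  → 21.5994
row 4: Σ corner-gray over 9 cells = 4224  → 22.5274
row 5: Σ corner-gray over 9 cells = 5120  → 27.3059
row 6: Σ corner-gray over 9 cells = 4160  → 22.1860
row 7: Σ corner-gray over 9 cells = 3824  → 20.3941
row 8: Σ corner-gray over 9 cells = 4464  → 23.8073
row 9: Σ corner-gray over 9 cells = 4357  → 23.2367
row 10: Σ corner-gray over 9 cells = 4439  → 23.6740
Σ rows: total corner-gray = 48726  → 259.8645 mm³


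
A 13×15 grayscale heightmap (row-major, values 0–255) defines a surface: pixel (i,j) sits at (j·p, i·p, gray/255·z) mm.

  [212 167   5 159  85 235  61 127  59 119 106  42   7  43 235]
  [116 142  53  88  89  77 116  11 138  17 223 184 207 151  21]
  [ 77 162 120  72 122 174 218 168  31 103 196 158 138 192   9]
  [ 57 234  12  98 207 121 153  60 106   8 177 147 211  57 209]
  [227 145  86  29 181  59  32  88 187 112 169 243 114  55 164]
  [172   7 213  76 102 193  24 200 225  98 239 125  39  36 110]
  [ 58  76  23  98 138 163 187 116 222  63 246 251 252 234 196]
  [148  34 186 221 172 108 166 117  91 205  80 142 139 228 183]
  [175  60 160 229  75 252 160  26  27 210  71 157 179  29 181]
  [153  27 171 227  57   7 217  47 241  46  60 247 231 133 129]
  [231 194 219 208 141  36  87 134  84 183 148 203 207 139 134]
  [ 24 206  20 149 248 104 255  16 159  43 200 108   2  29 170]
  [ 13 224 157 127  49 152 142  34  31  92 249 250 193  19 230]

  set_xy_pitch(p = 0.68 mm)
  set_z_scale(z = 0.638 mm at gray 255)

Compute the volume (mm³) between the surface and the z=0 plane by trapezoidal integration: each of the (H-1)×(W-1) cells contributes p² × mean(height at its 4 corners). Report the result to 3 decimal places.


height_mm = gray/255 × 0.638; cell vol = 0.68² × mean(4 corners)
unit = 0.68² × 0.638 / (4×255) = 0.000289227 mm³ per gray-sum
row 0: Σ corner-gray over 14 cells = 6006  → 1.7371
row 1: Σ corner-gray over 14 cells = 6923  → 2.0023
row 2: Σ corner-gray over 14 cells = 7242  → 2.0946
row 3: Σ corner-gray over 14 cells = 6839  → 1.9780
row 4: Σ corner-gray over 14 cells = 6827  → 1.9746
row 5: Σ corner-gray over 14 cells = 7828  → 2.2641
row 6: Σ corner-gray over 14 cells = 8501  → 2.4587
row 7: Σ corner-gray over 14 cells = 7735  → 2.2372
row 8: Σ corner-gray over 14 cells = 7330  → 2.1200
row 9: Σ corner-gray over 14 cells = 8035  → 2.3239
row 10: Σ corner-gray over 14 cells = 7603  → 2.1990
row 11: Σ corner-gray over 14 cells = 6953  → 2.0110
Σ rows: total corner-gray = 87822  → 25.4005 mm³

25.400
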